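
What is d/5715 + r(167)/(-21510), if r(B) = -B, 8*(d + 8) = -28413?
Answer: -2240389/3642360 ≈ -0.61509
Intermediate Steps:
d = -28477/8 (d = -8 + (⅛)*(-28413) = -8 - 28413/8 = -28477/8 ≈ -3559.6)
d/5715 + r(167)/(-21510) = -28477/8/5715 - 1*167/(-21510) = -28477/8*1/5715 - 167*(-1/21510) = -28477/45720 + 167/21510 = -2240389/3642360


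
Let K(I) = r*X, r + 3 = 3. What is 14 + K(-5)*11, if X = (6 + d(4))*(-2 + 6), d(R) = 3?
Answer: 14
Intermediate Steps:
r = 0 (r = -3 + 3 = 0)
X = 36 (X = (6 + 3)*(-2 + 6) = 9*4 = 36)
K(I) = 0 (K(I) = 0*36 = 0)
14 + K(-5)*11 = 14 + 0*11 = 14 + 0 = 14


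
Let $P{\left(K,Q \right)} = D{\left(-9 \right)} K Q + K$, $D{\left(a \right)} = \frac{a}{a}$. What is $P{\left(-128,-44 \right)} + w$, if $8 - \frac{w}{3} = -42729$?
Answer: $133715$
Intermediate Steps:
$w = 128211$ ($w = 24 - -128187 = 24 + 128187 = 128211$)
$D{\left(a \right)} = 1$
$P{\left(K,Q \right)} = K + K Q$ ($P{\left(K,Q \right)} = 1 K Q + K = K Q + K = K + K Q$)
$P{\left(-128,-44 \right)} + w = - 128 \left(1 - 44\right) + 128211 = \left(-128\right) \left(-43\right) + 128211 = 5504 + 128211 = 133715$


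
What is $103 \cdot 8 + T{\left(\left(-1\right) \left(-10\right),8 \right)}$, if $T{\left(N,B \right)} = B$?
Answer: $832$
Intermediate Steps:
$103 \cdot 8 + T{\left(\left(-1\right) \left(-10\right),8 \right)} = 103 \cdot 8 + 8 = 824 + 8 = 832$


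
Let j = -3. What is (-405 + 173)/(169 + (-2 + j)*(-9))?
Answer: -116/107 ≈ -1.0841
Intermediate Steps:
(-405 + 173)/(169 + (-2 + j)*(-9)) = (-405 + 173)/(169 + (-2 - 3)*(-9)) = -232/(169 - 5*(-9)) = -232/(169 + 45) = -232/214 = -232*1/214 = -116/107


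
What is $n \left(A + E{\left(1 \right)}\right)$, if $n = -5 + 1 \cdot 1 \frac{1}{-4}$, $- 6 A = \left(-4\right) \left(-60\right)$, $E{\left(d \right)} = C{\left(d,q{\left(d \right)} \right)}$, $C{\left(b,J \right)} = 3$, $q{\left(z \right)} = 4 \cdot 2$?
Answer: $\frac{777}{4} \approx 194.25$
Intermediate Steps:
$q{\left(z \right)} = 8$
$E{\left(d \right)} = 3$
$A = -40$ ($A = - \frac{\left(-4\right) \left(-60\right)}{6} = \left(- \frac{1}{6}\right) 240 = -40$)
$n = - \frac{21}{4}$ ($n = -5 + 1 \cdot 1 \left(- \frac{1}{4}\right) = -5 + 1 \left(- \frac{1}{4}\right) = -5 - \frac{1}{4} = - \frac{21}{4} \approx -5.25$)
$n \left(A + E{\left(1 \right)}\right) = - \frac{21 \left(-40 + 3\right)}{4} = \left(- \frac{21}{4}\right) \left(-37\right) = \frac{777}{4}$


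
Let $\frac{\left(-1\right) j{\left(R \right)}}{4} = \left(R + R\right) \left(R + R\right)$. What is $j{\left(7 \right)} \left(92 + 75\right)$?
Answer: $-130928$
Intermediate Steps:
$j{\left(R \right)} = - 16 R^{2}$ ($j{\left(R \right)} = - 4 \left(R + R\right) \left(R + R\right) = - 4 \cdot 2 R 2 R = - 4 \cdot 4 R^{2} = - 16 R^{2}$)
$j{\left(7 \right)} \left(92 + 75\right) = - 16 \cdot 7^{2} \left(92 + 75\right) = \left(-16\right) 49 \cdot 167 = \left(-784\right) 167 = -130928$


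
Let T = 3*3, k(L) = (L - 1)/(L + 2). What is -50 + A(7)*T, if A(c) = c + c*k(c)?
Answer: 55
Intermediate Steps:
k(L) = (-1 + L)/(2 + L)
T = 9
A(c) = c + c*(-1 + c)/(2 + c) (A(c) = c + c*((-1 + c)/(2 + c)) = c + c*(-1 + c)/(2 + c))
-50 + A(7)*T = -50 + (7*(1 + 2*7)/(2 + 7))*9 = -50 + (7*(1 + 14)/9)*9 = -50 + (7*(⅑)*15)*9 = -50 + (35/3)*9 = -50 + 105 = 55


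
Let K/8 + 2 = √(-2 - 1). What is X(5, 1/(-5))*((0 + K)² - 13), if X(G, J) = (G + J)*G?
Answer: 1224 - 6144*I*√3 ≈ 1224.0 - 10642.0*I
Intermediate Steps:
K = -16 + 8*I*√3 (K = -16 + 8*√(-2 - 1) = -16 + 8*√(-3) = -16 + 8*(I*√3) = -16 + 8*I*√3 ≈ -16.0 + 13.856*I)
X(G, J) = G*(G + J)
X(5, 1/(-5))*((0 + K)² - 13) = (5*(5 + 1/(-5)))*((0 + (-16 + 8*I*√3))² - 13) = (5*(5 - ⅕))*((-16 + 8*I*√3)² - 13) = (5*(24/5))*(-13 + (-16 + 8*I*√3)²) = 24*(-13 + (-16 + 8*I*√3)²) = -312 + 24*(-16 + 8*I*√3)²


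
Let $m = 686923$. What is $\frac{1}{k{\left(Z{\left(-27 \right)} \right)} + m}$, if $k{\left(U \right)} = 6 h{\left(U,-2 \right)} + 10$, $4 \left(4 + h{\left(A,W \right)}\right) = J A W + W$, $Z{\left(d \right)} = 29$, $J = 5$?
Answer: $\frac{1}{686471} \approx 1.4567 \cdot 10^{-6}$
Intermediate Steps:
$h{\left(A,W \right)} = -4 + \frac{W}{4} + \frac{5 A W}{4}$ ($h{\left(A,W \right)} = -4 + \frac{5 A W + W}{4} = -4 + \frac{W + 5 A W}{4} = -4 + \left(\frac{W}{4} + \frac{5 A W}{4}\right) = -4 + \frac{W}{4} + \frac{5 A W}{4}$)
$k{\left(U \right)} = -17 - 15 U$ ($k{\left(U \right)} = 6 \left(-4 + \frac{1}{4} \left(-2\right) + \frac{5}{4} U \left(-2\right)\right) + 10 = 6 \left(-4 - \frac{1}{2} - \frac{5 U}{2}\right) + 10 = 6 \left(- \frac{9}{2} - \frac{5 U}{2}\right) + 10 = \left(-27 - 15 U\right) + 10 = -17 - 15 U$)
$\frac{1}{k{\left(Z{\left(-27 \right)} \right)} + m} = \frac{1}{\left(-17 - 435\right) + 686923} = \frac{1}{-452 + 686923} = \frac{1}{686471}$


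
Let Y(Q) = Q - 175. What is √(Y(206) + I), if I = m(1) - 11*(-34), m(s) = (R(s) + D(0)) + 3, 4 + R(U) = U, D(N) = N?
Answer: 9*√5 ≈ 20.125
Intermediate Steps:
Y(Q) = -175 + Q
R(U) = -4 + U
m(s) = -1 + s (m(s) = ((-4 + s) + 0) + 3 = (-4 + s) + 3 = -1 + s)
I = 374 (I = (-1 + 1) - 11*(-34) = 0 + 374 = 374)
√(Y(206) + I) = √((-175 + 206) + 374) = √(31 + 374) = √405 = 9*√5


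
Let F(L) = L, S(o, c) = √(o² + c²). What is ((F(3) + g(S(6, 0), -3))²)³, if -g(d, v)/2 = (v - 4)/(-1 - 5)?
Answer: 64/729 ≈ 0.087791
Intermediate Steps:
S(o, c) = √(c² + o²)
g(d, v) = -4/3 + v/3 (g(d, v) = -2*(v - 4)/(-1 - 5) = -2*(-4 + v)/(-6) = -2*(-4 + v)*(-1)/6 = -2*(⅔ - v/6) = -4/3 + v/3)
((F(3) + g(S(6, 0), -3))²)³ = ((3 + (-4/3 + (⅓)*(-3)))²)³ = ((3 + (-4/3 - 1))²)³ = ((3 - 7/3)²)³ = ((⅔)²)³ = (4/9)³ = 64/729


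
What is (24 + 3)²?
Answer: 729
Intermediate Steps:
(24 + 3)² = 27² = 729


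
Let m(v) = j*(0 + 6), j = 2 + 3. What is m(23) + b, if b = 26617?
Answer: 26647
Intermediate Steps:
j = 5
m(v) = 30 (m(v) = 5*(0 + 6) = 5*6 = 30)
m(23) + b = 30 + 26617 = 26647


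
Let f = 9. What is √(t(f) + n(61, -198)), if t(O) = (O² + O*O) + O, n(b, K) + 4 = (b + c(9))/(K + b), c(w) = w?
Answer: √3124833/137 ≈ 12.903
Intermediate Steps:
n(b, K) = -4 + (9 + b)/(K + b) (n(b, K) = -4 + (b + 9)/(K + b) = -4 + (9 + b)/(K + b))
t(O) = O + 2*O² (t(O) = (O² + O²) + O = 2*O² + O = O + 2*O²)
√(t(f) + n(61, -198)) = √(9*(1 + 2*9) + (9 - 4*(-198) - 3*61)/(-198 + 61)) = √(9*(1 + 18) + (9 + 792 - 183)/(-137)) = √(9*19 - 1/137*618) = √(171 - 618/137) = √(22809/137) = √3124833/137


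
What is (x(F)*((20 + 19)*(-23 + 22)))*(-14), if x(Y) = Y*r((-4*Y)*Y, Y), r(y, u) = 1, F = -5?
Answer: -2730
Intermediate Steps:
x(Y) = Y (x(Y) = Y*1 = Y)
(x(F)*((20 + 19)*(-23 + 22)))*(-14) = -5*(20 + 19)*(-23 + 22)*(-14) = -195*(-1)*(-14) = -5*(-39)*(-14) = 195*(-14) = -2730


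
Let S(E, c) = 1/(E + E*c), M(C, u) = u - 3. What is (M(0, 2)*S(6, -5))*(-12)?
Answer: -1/2 ≈ -0.50000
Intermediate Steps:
M(C, u) = -3 + u
(M(0, 2)*S(6, -5))*(-12) = ((-3 + 2)*(1/(6*(1 - 5))))*(-12) = -1/(6*(-4))*(-12) = -(-1)/(6*4)*(-12) = -1*(-1/24)*(-12) = (1/24)*(-12) = -1/2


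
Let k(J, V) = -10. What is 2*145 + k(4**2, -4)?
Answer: 280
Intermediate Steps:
2*145 + k(4**2, -4) = 2*145 - 10 = 290 - 10 = 280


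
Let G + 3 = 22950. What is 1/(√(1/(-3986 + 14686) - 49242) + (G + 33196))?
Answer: 600730100/33727316893699 - 10*I*√56377165693/33727316893699 ≈ 1.7811e-5 - 7.04e-8*I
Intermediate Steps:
G = 22947 (G = -3 + 22950 = 22947)
1/(√(1/(-3986 + 14686) - 49242) + (G + 33196)) = 1/(√(1/(-3986 + 14686) - 49242) + (22947 + 33196)) = 1/(√(1/10700 - 49242) + 56143) = 1/(√(-526889399/10700) + 56143) = 1/(I*√56377165693/1070 + 56143) = 1/(56143 + I*√56377165693/1070)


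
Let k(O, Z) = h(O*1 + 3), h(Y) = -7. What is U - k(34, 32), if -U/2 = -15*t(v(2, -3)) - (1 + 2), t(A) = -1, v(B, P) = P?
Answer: -17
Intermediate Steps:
k(O, Z) = -7
U = -24 (U = -2*(-15*(-1) - (1 + 2)) = -2*(15 - 1*3) = -2*(15 - 3) = -2*12 = -24)
U - k(34, 32) = -24 - 1*(-7) = -24 + 7 = -17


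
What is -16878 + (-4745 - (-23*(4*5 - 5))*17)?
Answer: -15758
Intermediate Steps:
-16878 + (-4745 - (-23*(4*5 - 5))*17) = -16878 + (-4745 - (-23*(20 - 5))*17) = -16878 + (-4745 - (-23*15)*17) = -16878 + (-4745 - (-345)*17) = -16878 + (-4745 - 1*(-5865)) = -16878 + (-4745 + 5865) = -16878 + 1120 = -15758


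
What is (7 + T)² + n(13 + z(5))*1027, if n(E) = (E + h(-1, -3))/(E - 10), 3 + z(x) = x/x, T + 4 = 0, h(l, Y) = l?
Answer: 10279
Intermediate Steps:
T = -4 (T = -4 + 0 = -4)
z(x) = -2 (z(x) = -3 + x/x = -3 + 1 = -2)
n(E) = (-1 + E)/(-10 + E) (n(E) = (E - 1)/(E - 10) = (-1 + E)/(-10 + E))
(7 + T)² + n(13 + z(5))*1027 = (7 - 4)² + ((-1 + (13 - 2))/(-10 + (13 - 2)))*1027 = 3² + ((-1 + 11)/(-10 + 11))*1027 = 9 + (10/1)*1027 = 9 + (1*10)*1027 = 9 + 10*1027 = 9 + 10270 = 10279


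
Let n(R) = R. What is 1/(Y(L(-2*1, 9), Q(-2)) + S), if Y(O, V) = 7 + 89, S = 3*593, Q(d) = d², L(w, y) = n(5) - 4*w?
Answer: 1/1875 ≈ 0.00053333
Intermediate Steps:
L(w, y) = 5 - 4*w
S = 1779
Y(O, V) = 96
1/(Y(L(-2*1, 9), Q(-2)) + S) = 1/(96 + 1779) = 1/1875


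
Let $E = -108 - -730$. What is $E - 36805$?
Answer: $-36183$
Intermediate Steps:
$E = 622$ ($E = -108 + 730 = 622$)
$E - 36805 = 622 - 36805 = -36183$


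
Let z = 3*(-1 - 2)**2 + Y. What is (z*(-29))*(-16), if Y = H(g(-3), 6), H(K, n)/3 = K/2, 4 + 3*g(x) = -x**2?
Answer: 9512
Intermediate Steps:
g(x) = -4/3 - x**2/3 (g(x) = -4/3 + (-x**2)/3 = -4/3 - x**2/3)
H(K, n) = 3*K/2 (H(K, n) = 3*(K/2) = 3*K/2)
Y = -13/2 (Y = 3*(-4/3 - 1/3*(-3)**2)/2 = 3*(-4/3 - 1/3*9)/2 = 3*(-4/3 - 3)/2 = (3/2)*(-13/3) = -13/2 ≈ -6.5000)
z = 41/2 (z = 3*(-1 - 2)**2 - 13/2 = 3*(-3)**2 - 13/2 = 3*9 - 13/2 = 27 - 13/2 = 41/2 ≈ 20.500)
(z*(-29))*(-16) = ((41/2)*(-29))*(-16) = -1189/2*(-16) = 9512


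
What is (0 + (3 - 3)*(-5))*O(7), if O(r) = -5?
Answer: 0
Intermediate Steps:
(0 + (3 - 3)*(-5))*O(7) = (0 + (3 - 3)*(-5))*(-5) = (0 + 0*(-5))*(-5) = (0 + 0)*(-5) = 0*(-5) = 0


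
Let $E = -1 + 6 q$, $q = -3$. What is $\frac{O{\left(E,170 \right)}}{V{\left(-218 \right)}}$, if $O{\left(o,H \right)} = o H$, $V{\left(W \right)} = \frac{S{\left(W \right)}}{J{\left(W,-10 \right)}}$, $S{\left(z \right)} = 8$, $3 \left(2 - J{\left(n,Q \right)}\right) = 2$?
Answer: $- \frac{1615}{3} \approx -538.33$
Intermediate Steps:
$E = -19$ ($E = -1 + 6 \left(-3\right) = -1 - 18 = -19$)
$J{\left(n,Q \right)} = \frac{4}{3}$ ($J{\left(n,Q \right)} = 2 - \frac{2}{3} = \frac{4}{3}$)
$V{\left(W \right)} = 6$ ($V{\left(W \right)} = \frac{8}{\frac{4}{3}} = 8 \cdot \frac{3}{4} = 6$)
$O{\left(o,H \right)} = H o$
$\frac{O{\left(E,170 \right)}}{V{\left(-218 \right)}} = \frac{170 \left(-19\right)}{6} = \left(-3230\right) \frac{1}{6} = - \frac{1615}{3}$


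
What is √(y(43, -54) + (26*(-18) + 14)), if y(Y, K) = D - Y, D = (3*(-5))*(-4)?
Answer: I*√437 ≈ 20.905*I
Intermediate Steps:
D = 60 (D = -15*(-4) = 60)
y(Y, K) = 60 - Y
√(y(43, -54) + (26*(-18) + 14)) = √((60 - 1*43) + (26*(-18) + 14)) = √((60 - 43) + (-468 + 14)) = √(17 - 454) = √(-437) = I*√437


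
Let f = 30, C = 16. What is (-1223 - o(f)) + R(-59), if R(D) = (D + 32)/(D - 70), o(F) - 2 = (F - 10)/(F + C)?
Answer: -1211748/989 ≈ -1225.2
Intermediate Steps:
o(F) = 2 + (-10 + F)/(16 + F) (o(F) = 2 + (F - 10)/(F + 16) = 2 + (-10 + F)/(16 + F))
R(D) = (32 + D)/(-70 + D)
(-1223 - o(f)) + R(-59) = (-1223 - (22 + 3*30)/(16 + 30)) + (32 - 59)/(-70 - 59) = (-1223 - (22 + 90)/46) - 27/(-129) = (-1223 - 112/46) - 1/129*(-27) = (-1223 - 1*56/23) + 9/43 = (-1223 - 56/23) + 9/43 = -28185/23 + 9/43 = -1211748/989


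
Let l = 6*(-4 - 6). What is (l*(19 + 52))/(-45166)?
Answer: 2130/22583 ≈ 0.094319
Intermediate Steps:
l = -60 (l = 6*(-10) = -60)
(l*(19 + 52))/(-45166) = -60*(19 + 52)/(-45166) = -60*71*(-1/45166) = -4260*(-1/45166) = 2130/22583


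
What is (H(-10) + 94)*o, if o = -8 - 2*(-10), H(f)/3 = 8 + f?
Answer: 1056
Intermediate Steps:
H(f) = 24 + 3*f (H(f) = 3*(8 + f) = 24 + 3*f)
o = 12 (o = -8 + 20 = 12)
(H(-10) + 94)*o = ((24 + 3*(-10)) + 94)*12 = ((24 - 30) + 94)*12 = (-6 + 94)*12 = 88*12 = 1056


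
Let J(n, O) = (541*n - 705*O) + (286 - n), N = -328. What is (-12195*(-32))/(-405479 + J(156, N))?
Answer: -390240/89713 ≈ -4.3499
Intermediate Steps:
J(n, O) = 286 - 705*O + 540*n (J(n, O) = (-705*O + 541*n) + (286 - n) = 286 - 705*O + 540*n)
(-12195*(-32))/(-405479 + J(156, N)) = (-12195*(-32))/(-405479 + (286 - 705*(-328) + 540*156)) = 390240/(-405479 + (286 + 231240 + 84240)) = 390240/(-405479 + 315766) = 390240/(-89713) = 390240*(-1/89713) = -390240/89713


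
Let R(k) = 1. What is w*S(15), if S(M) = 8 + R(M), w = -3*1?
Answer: -27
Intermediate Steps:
w = -3
S(M) = 9 (S(M) = 8 + 1 = 9)
w*S(15) = -3*9 = -27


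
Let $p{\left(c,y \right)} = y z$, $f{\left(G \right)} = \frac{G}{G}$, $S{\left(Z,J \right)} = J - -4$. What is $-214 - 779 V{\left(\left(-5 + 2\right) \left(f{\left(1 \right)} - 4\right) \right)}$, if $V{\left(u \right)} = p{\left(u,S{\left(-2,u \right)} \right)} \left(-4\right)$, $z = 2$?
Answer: $80802$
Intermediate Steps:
$S{\left(Z,J \right)} = 4 + J$ ($S{\left(Z,J \right)} = J + 4 = 4 + J$)
$f{\left(G \right)} = 1$
$p{\left(c,y \right)} = 2 y$ ($p{\left(c,y \right)} = y 2 = 2 y$)
$V{\left(u \right)} = -32 - 8 u$ ($V{\left(u \right)} = 2 \left(4 + u\right) \left(-4\right) = \left(8 + 2 u\right) \left(-4\right) = -32 - 8 u$)
$-214 - 779 V{\left(\left(-5 + 2\right) \left(f{\left(1 \right)} - 4\right) \right)} = -214 - 779 \left(-32 - 8 \left(-5 + 2\right) \left(1 - 4\right)\right) = -214 - 779 \left(-32 - 8 \left(\left(-3\right) \left(-3\right)\right)\right) = -214 - 779 \left(-32 - 72\right) = -214 - -81016 = -214 + 81016 = 80802$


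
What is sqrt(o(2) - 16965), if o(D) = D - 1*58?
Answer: I*sqrt(17021) ≈ 130.46*I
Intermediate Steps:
o(D) = -58 + D (o(D) = D - 58 = -58 + D)
sqrt(o(2) - 16965) = sqrt((-58 + 2) - 16965) = sqrt(-56 - 16965) = sqrt(-17021) = I*sqrt(17021)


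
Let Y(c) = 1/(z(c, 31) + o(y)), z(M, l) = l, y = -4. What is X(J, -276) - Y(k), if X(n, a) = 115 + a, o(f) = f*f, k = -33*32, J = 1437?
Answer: -7568/47 ≈ -161.02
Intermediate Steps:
k = -1056
o(f) = f**2
Y(c) = 1/47 (Y(c) = 1/(31 + (-4)**2) = 1/(31 + 16) = 1/47)
X(J, -276) - Y(k) = (115 - 276) - 1*1/47 = -161 - 1/47 = -7568/47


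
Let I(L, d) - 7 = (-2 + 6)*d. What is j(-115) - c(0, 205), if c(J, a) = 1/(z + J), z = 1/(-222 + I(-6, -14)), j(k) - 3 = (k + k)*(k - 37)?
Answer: 35234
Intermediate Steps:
j(k) = 3 + 2*k*(-37 + k) (j(k) = 3 + (k + k)*(k - 37) = 3 + (2*k)*(-37 + k) = 3 + 2*k*(-37 + k))
I(L, d) = 7 + 4*d (I(L, d) = 7 + (-2 + 6)*d = 7 + 4*d)
z = -1/271 (z = 1/(-222 + (7 + 4*(-14))) = 1/(-222 + (7 - 56)) = 1/(-222 - 49) = 1/(-271) = -1/271 ≈ -0.0036900)
c(J, a) = 1/(-1/271 + J)
j(-115) - c(0, 205) = (3 - 74*(-115) + 2*(-115)²) - 271/(-1 + 271*0) = (3 + 8510 + 2*13225) - 271/(-1 + 0) = (3 + 8510 + 26450) - 271/(-1) = 34963 - 271*(-1) = 34963 - 1*(-271) = 34963 + 271 = 35234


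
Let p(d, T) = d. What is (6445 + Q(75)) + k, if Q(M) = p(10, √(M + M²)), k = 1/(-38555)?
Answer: 248872524/38555 ≈ 6455.0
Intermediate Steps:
k = -1/38555 ≈ -2.5937e-5
Q(M) = 10
(6445 + Q(75)) + k = (6445 + 10) - 1/38555 = 6455 - 1/38555 = 248872524/38555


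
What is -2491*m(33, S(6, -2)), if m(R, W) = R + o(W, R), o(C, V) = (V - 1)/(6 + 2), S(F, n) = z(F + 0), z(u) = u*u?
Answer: -92167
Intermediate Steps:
z(u) = u²
S(F, n) = F² (S(F, n) = (F + 0)² = F²)
o(C, V) = -⅛ + V/8 (o(C, V) = (-1 + V)/8 = (-1 + V)*(⅛) = -⅛ + V/8)
m(R, W) = -⅛ + 9*R/8 (m(R, W) = R + (-⅛ + R/8) = -⅛ + 9*R/8)
-2491*m(33, S(6, -2)) = -2491*(-⅛ + (9/8)*33) = -2491*(-⅛ + 297/8) = -2491*37 = -92167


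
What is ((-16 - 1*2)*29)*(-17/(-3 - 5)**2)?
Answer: 4437/32 ≈ 138.66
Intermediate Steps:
((-16 - 1*2)*29)*(-17/(-3 - 5)**2) = ((-16 - 2)*29)*(-17/((-8)**2)) = (-18*29)*(-17/64) = -(-8874)/64 = -522*(-17/64) = 4437/32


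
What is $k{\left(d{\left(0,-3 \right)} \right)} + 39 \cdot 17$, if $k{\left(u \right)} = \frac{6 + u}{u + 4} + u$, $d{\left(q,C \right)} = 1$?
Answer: $\frac{3327}{5} \approx 665.4$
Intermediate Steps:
$k{\left(u \right)} = u + \frac{6 + u}{4 + u}$ ($k{\left(u \right)} = \frac{6 + u}{4 + u} + u = u + \frac{6 + u}{4 + u}$)
$k{\left(d{\left(0,-3 \right)} \right)} + 39 \cdot 17 = \frac{6 + 1^{2} + 5 \cdot 1}{4 + 1} + 39 \cdot 17 = \frac{6 + 1 + 5}{5} + 663 = \frac{1}{5} \cdot 12 + 663 = \frac{12}{5} + 663 = \frac{3327}{5}$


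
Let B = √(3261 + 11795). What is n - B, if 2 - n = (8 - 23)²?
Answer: -223 - 4*√941 ≈ -345.70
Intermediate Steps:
n = -223 (n = 2 - (8 - 23)² = 2 - 1*(-15)² = 2 - 1*225 = 2 - 225 = -223)
B = 4*√941 (B = √15056 = 4*√941 ≈ 122.70)
n - B = -223 - 4*√941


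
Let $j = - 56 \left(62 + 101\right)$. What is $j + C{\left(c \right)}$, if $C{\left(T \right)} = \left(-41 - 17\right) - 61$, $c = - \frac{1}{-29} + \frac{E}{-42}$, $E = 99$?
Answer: $-9247$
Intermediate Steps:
$j = -9128$ ($j = \left(-56\right) 163 = -9128$)
$c = - \frac{943}{406}$ ($c = - \frac{1}{-29} + \frac{99}{-42} = \left(-1\right) \left(- \frac{1}{29}\right) + 99 \left(- \frac{1}{42}\right) = \frac{1}{29} - \frac{33}{14} = - \frac{943}{406} \approx -2.3227$)
$C{\left(T \right)} = -119$ ($C{\left(T \right)} = -58 - 61 = -119$)
$j + C{\left(c \right)} = -9128 - 119 = -9247$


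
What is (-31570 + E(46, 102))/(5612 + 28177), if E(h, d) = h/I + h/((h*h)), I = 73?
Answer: -106009871/113463462 ≈ -0.93431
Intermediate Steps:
E(h, d) = 1/h + h/73 (E(h, d) = h/73 + h/((h*h)) = h*(1/73) + h/(h²) = h/73 + h/h² = h/73 + 1/h = 1/h + h/73)
(-31570 + E(46, 102))/(5612 + 28177) = (-31570 + (1/46 + (1/73)*46))/(5612 + 28177) = (-31570 + (1/46 + 46/73))/33789 = (-31570 + 2189/3358)*(1/33789) = -106009871/3358*1/33789 = -106009871/113463462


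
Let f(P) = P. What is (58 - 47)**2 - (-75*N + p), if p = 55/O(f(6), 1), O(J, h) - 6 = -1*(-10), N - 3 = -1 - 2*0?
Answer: 4281/16 ≈ 267.56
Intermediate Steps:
N = 2 (N = 3 + (-1 - 2*0) = 3 + (-1 + 0) = 3 - 1 = 2)
O(J, h) = 16 (O(J, h) = 6 - 1*(-10) = 6 + 10 = 16)
p = 55/16 ≈ 3.4375
(58 - 47)**2 - (-75*N + p) = (58 - 47)**2 - (-75*2 + 55/16) = 11**2 - (-150 + 55/16) = 121 - 1*(-2345/16) = 121 + 2345/16 = 4281/16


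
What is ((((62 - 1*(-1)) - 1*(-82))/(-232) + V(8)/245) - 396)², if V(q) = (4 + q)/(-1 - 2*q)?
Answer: 174653167040881/1110222400 ≈ 1.5731e+5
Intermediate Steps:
V(q) = (4 + q)/(-1 - 2*q)
((((62 - 1*(-1)) - 1*(-82))/(-232) + V(8)/245) - 396)² = ((((62 - 1*(-1)) - 1*(-82))/(-232) + ((-4 - 1*8)/(1 + 2*8))/245) - 396)² = ((((62 + 1) + 82)*(-1/232) + ((-4 - 8)/(1 + 16))*(1/245)) - 396)² = (((63 + 82)*(-1/232) + (-12/17)*(1/245)) - 396)² = ((145*(-1/232) + ((1/17)*(-12))*(1/245)) - 396)² = ((-5/8 - 12/17*1/245) - 396)² = ((-5/8 - 12/4165) - 396)² = (-20921/33320 - 396)² = (-13215641/33320)² = 174653167040881/1110222400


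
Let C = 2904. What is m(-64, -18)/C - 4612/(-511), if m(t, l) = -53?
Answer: 13366165/1483944 ≈ 9.0072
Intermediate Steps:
m(-64, -18)/C - 4612/(-511) = -53/2904 - 4612/(-511) = -53*1/2904 - 4612*(-1/511) = -53/2904 + 4612/511 = 13366165/1483944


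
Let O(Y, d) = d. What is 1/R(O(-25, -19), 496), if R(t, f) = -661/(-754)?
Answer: 754/661 ≈ 1.1407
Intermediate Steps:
R(t, f) = 661/754 (R(t, f) = -661*(-1/754) = 661/754)
1/R(O(-25, -19), 496) = 1/(661/754) = 754/661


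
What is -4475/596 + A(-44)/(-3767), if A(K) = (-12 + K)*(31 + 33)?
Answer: -14721261/2245132 ≈ -6.5570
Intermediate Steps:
A(K) = -768 + 64*K (A(K) = (-12 + K)*64 = -768 + 64*K)
-4475/596 + A(-44)/(-3767) = -4475/596 + (-768 + 64*(-44))/(-3767) = -4475*1/596 + (-768 - 2816)*(-1/3767) = -4475/596 - 3584*(-1/3767) = -4475/596 + 3584/3767 = -14721261/2245132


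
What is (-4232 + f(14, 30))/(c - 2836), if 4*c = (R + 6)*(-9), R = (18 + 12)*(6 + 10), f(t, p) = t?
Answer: 8436/7859 ≈ 1.0734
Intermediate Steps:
R = 480 (R = 30*16 = 480)
c = -2187/2 (c = ((480 + 6)*(-9))/4 = (486*(-9))/4 = (¼)*(-4374) = -2187/2 ≈ -1093.5)
(-4232 + f(14, 30))/(c - 2836) = (-4232 + 14)/(-2187/2 - 2836) = -4218/(-7859/2) = -4218*(-2/7859) = 8436/7859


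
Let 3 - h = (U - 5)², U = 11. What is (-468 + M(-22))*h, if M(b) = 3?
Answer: 15345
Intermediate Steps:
h = -33 (h = 3 - (11 - 5)² = 3 - 1*6² = 3 - 1*36 = 3 - 36 = -33)
(-468 + M(-22))*h = (-468 + 3)*(-33) = -465*(-33) = 15345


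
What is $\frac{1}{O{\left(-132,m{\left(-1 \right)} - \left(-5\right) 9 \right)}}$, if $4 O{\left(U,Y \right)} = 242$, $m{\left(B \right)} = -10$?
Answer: $\frac{2}{121} \approx 0.016529$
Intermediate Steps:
$O{\left(U,Y \right)} = \frac{121}{2}$ ($O{\left(U,Y \right)} = \frac{1}{4} \cdot 242 = \frac{121}{2}$)
$\frac{1}{O{\left(-132,m{\left(-1 \right)} - \left(-5\right) 9 \right)}} = \frac{1}{\frac{121}{2}} = \frac{2}{121}$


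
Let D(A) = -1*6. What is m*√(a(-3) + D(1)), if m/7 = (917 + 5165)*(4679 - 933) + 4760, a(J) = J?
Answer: 478546572*I ≈ 4.7855e+8*I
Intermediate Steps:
D(A) = -6
m = 159515524 (m = 7*((917 + 5165)*(4679 - 933) + 4760) = 7*(6082*3746 + 4760) = 7*(22783172 + 4760) = 7*22787932 = 159515524)
m*√(a(-3) + D(1)) = 159515524*√(-3 - 6) = 159515524*√(-9) = 159515524*(3*I) = 478546572*I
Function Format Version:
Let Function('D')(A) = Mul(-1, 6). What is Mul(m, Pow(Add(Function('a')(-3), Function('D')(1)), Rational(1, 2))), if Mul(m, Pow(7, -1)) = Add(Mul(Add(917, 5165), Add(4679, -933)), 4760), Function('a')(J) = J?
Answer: Mul(478546572, I) ≈ Mul(4.7855e+8, I)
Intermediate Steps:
Function('D')(A) = -6
m = 159515524 (m = Mul(7, Add(Mul(Add(917, 5165), Add(4679, -933)), 4760)) = Mul(7, Add(Mul(6082, 3746), 4760)) = Mul(7, Add(22783172, 4760)) = Mul(7, 22787932) = 159515524)
Mul(m, Pow(Add(Function('a')(-3), Function('D')(1)), Rational(1, 2))) = Mul(159515524, Pow(Add(-3, -6), Rational(1, 2))) = Mul(159515524, Pow(-9, Rational(1, 2))) = Mul(159515524, Mul(3, I)) = Mul(478546572, I)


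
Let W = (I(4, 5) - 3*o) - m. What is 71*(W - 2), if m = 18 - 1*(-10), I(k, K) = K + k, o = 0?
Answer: -1491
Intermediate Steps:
m = 28 (m = 18 + 10 = 28)
W = -19 (W = ((5 + 4) - 3*0) - 1*28 = (9 + 0) - 28 = 9 - 28 = -19)
71*(W - 2) = 71*(-19 - 2) = 71*(-21) = -1491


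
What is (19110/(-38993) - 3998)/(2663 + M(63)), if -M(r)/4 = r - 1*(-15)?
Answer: -155913124/91672543 ≈ -1.7008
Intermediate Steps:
M(r) = -60 - 4*r (M(r) = -4*(r - 1*(-15)) = -4*(r + 15) = -4*(15 + r) = -60 - 4*r)
(19110/(-38993) - 3998)/(2663 + M(63)) = (19110/(-38993) - 3998)/(2663 + (-60 - 4*63)) = (19110*(-1/38993) - 3998)/(2663 + (-60 - 252)) = (-19110/38993 - 3998)/(2663 - 312) = -155913124/38993/2351 = -155913124/38993*1/2351 = -155913124/91672543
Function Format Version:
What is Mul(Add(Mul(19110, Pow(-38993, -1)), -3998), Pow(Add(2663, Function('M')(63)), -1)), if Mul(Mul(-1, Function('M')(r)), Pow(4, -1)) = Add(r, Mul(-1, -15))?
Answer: Rational(-155913124, 91672543) ≈ -1.7008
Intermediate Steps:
Function('M')(r) = Add(-60, Mul(-4, r)) (Function('M')(r) = Mul(-4, Add(r, Mul(-1, -15))) = Mul(-4, Add(r, 15)) = Mul(-4, Add(15, r)) = Add(-60, Mul(-4, r)))
Mul(Add(Mul(19110, Pow(-38993, -1)), -3998), Pow(Add(2663, Function('M')(63)), -1)) = Mul(Add(Mul(19110, Pow(-38993, -1)), -3998), Pow(Add(2663, Add(-60, Mul(-4, 63))), -1)) = Mul(Add(Mul(19110, Rational(-1, 38993)), -3998), Pow(Add(2663, Add(-60, -252)), -1)) = Mul(Add(Rational(-19110, 38993), -3998), Pow(Add(2663, -312), -1)) = Mul(Rational(-155913124, 38993), Pow(2351, -1)) = Mul(Rational(-155913124, 38993), Rational(1, 2351)) = Rational(-155913124, 91672543)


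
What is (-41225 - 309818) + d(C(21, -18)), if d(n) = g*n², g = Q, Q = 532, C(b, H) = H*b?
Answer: 75663245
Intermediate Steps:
g = 532
d(n) = 532*n²
(-41225 - 309818) + d(C(21, -18)) = (-41225 - 309818) + 532*(-18*21)² = -351043 + 532*(-378)² = -351043 + 532*142884 = -351043 + 76014288 = 75663245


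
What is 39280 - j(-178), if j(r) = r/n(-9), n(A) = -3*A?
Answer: 1060738/27 ≈ 39287.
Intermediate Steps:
j(r) = r/27 (j(r) = r/((-3*(-9))) = r/27)
39280 - j(-178) = 39280 - (-178)/27 = 39280 - 1*(-178/27) = 39280 + 178/27 = 1060738/27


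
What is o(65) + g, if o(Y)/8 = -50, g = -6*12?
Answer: -472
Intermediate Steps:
g = -72
o(Y) = -400 (o(Y) = 8*(-50) = -400)
o(65) + g = -400 - 72 = -472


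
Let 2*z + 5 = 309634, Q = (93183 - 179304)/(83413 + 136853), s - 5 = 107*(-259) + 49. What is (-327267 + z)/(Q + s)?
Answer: 844120497/135387187 ≈ 6.2349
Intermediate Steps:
s = -27659 (s = 5 + (107*(-259) + 49) = 5 + (-27713 + 49) = 5 - 27664 = -27659)
Q = -9569/24474 (Q = -86121/220266 = -86121*1/220266 = -9569/24474 ≈ -0.39099)
z = 309629/2 (z = -5/2 + (½)*309634 = -5/2 + 154817 = 309629/2 ≈ 1.5481e+5)
(-327267 + z)/(Q + s) = (-327267 + 309629/2)/(-9569/24474 - 27659) = -344905/(2*(-676935935/24474)) = -344905/2*(-24474/676935935) = 844120497/135387187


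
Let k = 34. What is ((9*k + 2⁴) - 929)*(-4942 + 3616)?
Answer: 804882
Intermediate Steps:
((9*k + 2⁴) - 929)*(-4942 + 3616) = ((9*34 + 2⁴) - 929)*(-4942 + 3616) = ((306 + 16) - 929)*(-1326) = (322 - 929)*(-1326) = -607*(-1326) = 804882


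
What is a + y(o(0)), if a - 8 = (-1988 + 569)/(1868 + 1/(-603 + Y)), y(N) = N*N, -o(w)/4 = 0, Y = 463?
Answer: 631164/87173 ≈ 7.2404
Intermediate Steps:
o(w) = 0 (o(w) = -4*0 = 0)
y(N) = N²
a = 631164/87173 (a = 8 + (-1988 + 569)/(1868 + 1/(-603 + 463)) = 8 - 1419/(1868 + 1/(-140)) = 8 - 1419/(1868 - 1/140) = 8 - 1419/261519/140 = 8 - 1419*140/261519 = 8 - 66220/87173 = 631164/87173 ≈ 7.2404)
a + y(o(0)) = 631164/87173 + 0² = 631164/87173 + 0 = 631164/87173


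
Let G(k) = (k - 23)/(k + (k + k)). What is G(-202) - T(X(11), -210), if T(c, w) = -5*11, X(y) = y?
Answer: 11185/202 ≈ 55.371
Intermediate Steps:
T(c, w) = -55
G(k) = (-23 + k)/(3*k) (G(k) = (-23 + k)/(k + 2*k) = (-23 + k)/((3*k)) = (-23 + k)*(1/(3*k)) = (-23 + k)/(3*k))
G(-202) - T(X(11), -210) = (⅓)*(-23 - 202)/(-202) - 1*(-55) = (⅓)*(-1/202)*(-225) + 55 = 75/202 + 55 = 11185/202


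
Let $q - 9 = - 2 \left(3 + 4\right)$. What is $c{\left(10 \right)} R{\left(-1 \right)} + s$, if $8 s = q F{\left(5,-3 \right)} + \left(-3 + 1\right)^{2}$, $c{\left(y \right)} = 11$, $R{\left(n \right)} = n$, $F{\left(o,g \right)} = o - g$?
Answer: $- \frac{31}{2} \approx -15.5$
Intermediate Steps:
$q = -5$ ($q = 9 - 2 \left(3 + 4\right) = 9 - 14 = -5$)
$s = - \frac{9}{2}$ ($s = \frac{- 5 \left(5 - -3\right) + \left(-3 + 1\right)^{2}}{8} = \frac{- 5 \left(5 + 3\right) + \left(-2\right)^{2}}{8} = \frac{\left(-5\right) 8 + 4}{8} = \frac{-40 + 4}{8} = \frac{1}{8} \left(-36\right) = - \frac{9}{2} \approx -4.5$)
$c{\left(10 \right)} R{\left(-1 \right)} + s = 11 \left(-1\right) - \frac{9}{2} = -11 - \frac{9}{2} = - \frac{31}{2}$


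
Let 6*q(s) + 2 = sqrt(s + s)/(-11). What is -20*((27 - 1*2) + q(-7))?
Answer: -1480/3 + 10*I*sqrt(14)/33 ≈ -493.33 + 1.1338*I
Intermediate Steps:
q(s) = -1/3 - sqrt(2)*sqrt(s)/66 (q(s) = -1/3 + (sqrt(s + s)/(-11))/6 = -1/3 + (sqrt(2*s)*(-1/11))/6 = -1/3 + ((sqrt(2)*sqrt(s))*(-1/11))/6 = -1/3 + (-sqrt(2)*sqrt(s)/11)/6 = -1/3 - sqrt(2)*sqrt(s)/66)
-20*((27 - 1*2) + q(-7)) = -20*((27 - 1*2) + (-1/3 - sqrt(2)*sqrt(-7)/66)) = -20*((27 - 2) + (-1/3 - sqrt(2)*I*sqrt(7)/66)) = -20*(25 + (-1/3 - I*sqrt(14)/66)) = -20*(74/3 - I*sqrt(14)/66) = -1480/3 + 10*I*sqrt(14)/33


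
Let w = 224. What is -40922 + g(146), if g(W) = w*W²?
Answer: 4733862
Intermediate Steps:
g(W) = 224*W²
-40922 + g(146) = -40922 + 224*146² = -40922 + 224*21316 = -40922 + 4774784 = 4733862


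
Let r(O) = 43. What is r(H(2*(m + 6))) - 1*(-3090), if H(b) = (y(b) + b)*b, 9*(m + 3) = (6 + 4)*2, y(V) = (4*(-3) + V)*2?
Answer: 3133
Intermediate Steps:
y(V) = -24 + 2*V (y(V) = (-12 + V)*2 = -24 + 2*V)
m = -7/9 (m = -3 + ((6 + 4)*2)/9 = -3 + (10*2)/9 = -3 + (⅑)*20 = -3 + 20/9 = -7/9 ≈ -0.77778)
H(b) = b*(-24 + 3*b) (H(b) = ((-24 + 2*b) + b)*b = (-24 + 3*b)*b = b*(-24 + 3*b))
r(H(2*(m + 6))) - 1*(-3090) = 43 - 1*(-3090) = 43 + 3090 = 3133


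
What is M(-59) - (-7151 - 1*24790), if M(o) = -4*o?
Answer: 32177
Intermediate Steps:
M(-59) - (-7151 - 1*24790) = -4*(-59) - (-7151 - 1*24790) = 236 - (-7151 - 24790) = 236 - 1*(-31941) = 236 + 31941 = 32177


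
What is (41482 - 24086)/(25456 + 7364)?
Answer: 4349/8205 ≈ 0.53004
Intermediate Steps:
(41482 - 24086)/(25456 + 7364) = 17396/32820 = 17396*(1/32820) = 4349/8205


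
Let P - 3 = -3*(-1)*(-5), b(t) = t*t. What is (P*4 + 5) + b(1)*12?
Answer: -31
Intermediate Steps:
b(t) = t²
P = -12 (P = 3 - 3*(-1)*(-5) = 3 + 3*(-5) = 3 - 15 = -12)
(P*4 + 5) + b(1)*12 = (-12*4 + 5) + 1²*12 = (-48 + 5) + 1*12 = -43 + 12 = -31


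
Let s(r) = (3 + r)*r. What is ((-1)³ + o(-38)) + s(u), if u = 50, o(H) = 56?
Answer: 2705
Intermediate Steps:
s(r) = r*(3 + r)
((-1)³ + o(-38)) + s(u) = ((-1)³ + 56) + 50*(3 + 50) = (-1 + 56) + 50*53 = 55 + 2650 = 2705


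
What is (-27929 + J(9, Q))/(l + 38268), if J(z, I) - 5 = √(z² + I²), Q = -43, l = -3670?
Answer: -13962/17299 + √1930/34598 ≈ -0.80583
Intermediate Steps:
J(z, I) = 5 + √(I² + z²) (J(z, I) = 5 + √(z² + I²) = 5 + √(I² + z²))
(-27929 + J(9, Q))/(l + 38268) = (-27929 + (5 + √((-43)² + 9²)))/(-3670 + 38268) = (-27929 + (5 + √(1849 + 81)))/34598 = (-27929 + (5 + √1930))*(1/34598) = (-27924 + √1930)*(1/34598) = -13962/17299 + √1930/34598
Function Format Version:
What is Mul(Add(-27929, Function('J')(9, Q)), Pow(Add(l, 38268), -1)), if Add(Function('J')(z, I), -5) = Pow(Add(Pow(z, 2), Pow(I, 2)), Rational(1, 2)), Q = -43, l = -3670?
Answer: Add(Rational(-13962, 17299), Mul(Rational(1, 34598), Pow(1930, Rational(1, 2)))) ≈ -0.80583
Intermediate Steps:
Function('J')(z, I) = Add(5, Pow(Add(Pow(I, 2), Pow(z, 2)), Rational(1, 2))) (Function('J')(z, I) = Add(5, Pow(Add(Pow(z, 2), Pow(I, 2)), Rational(1, 2))) = Add(5, Pow(Add(Pow(I, 2), Pow(z, 2)), Rational(1, 2))))
Mul(Add(-27929, Function('J')(9, Q)), Pow(Add(l, 38268), -1)) = Mul(Add(-27929, Add(5, Pow(Add(Pow(-43, 2), Pow(9, 2)), Rational(1, 2)))), Pow(Add(-3670, 38268), -1)) = Mul(Add(-27929, Add(5, Pow(Add(1849, 81), Rational(1, 2)))), Pow(34598, -1)) = Mul(Add(-27929, Add(5, Pow(1930, Rational(1, 2)))), Rational(1, 34598)) = Mul(Add(-27924, Pow(1930, Rational(1, 2))), Rational(1, 34598)) = Add(Rational(-13962, 17299), Mul(Rational(1, 34598), Pow(1930, Rational(1, 2))))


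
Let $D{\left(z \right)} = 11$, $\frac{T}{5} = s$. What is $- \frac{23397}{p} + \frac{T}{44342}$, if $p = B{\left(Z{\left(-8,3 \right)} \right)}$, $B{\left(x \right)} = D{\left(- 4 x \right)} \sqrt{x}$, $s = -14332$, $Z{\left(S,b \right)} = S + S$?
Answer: $- \frac{35830}{22171} + \frac{2127 i}{4} \approx -1.6161 + 531.75 i$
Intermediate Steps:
$Z{\left(S,b \right)} = 2 S$
$T = -71660$ ($T = 5 \left(-14332\right) = -71660$)
$B{\left(x \right)} = 11 \sqrt{x}$
$p = 44 i$ ($p = 11 \sqrt{2 \left(-8\right)} = 11 \sqrt{-16} = 11 \cdot 4 i = 44 i \approx 44.0 i$)
$- \frac{23397}{p} + \frac{T}{44342} = - \frac{23397}{44 i} - \frac{71660}{44342} = - 23397 \left(- \frac{i}{44}\right) - \frac{35830}{22171} = \frac{2127 i}{4} - \frac{35830}{22171} = - \frac{35830}{22171} + \frac{2127 i}{4}$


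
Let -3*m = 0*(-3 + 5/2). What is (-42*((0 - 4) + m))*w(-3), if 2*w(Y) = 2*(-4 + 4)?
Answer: 0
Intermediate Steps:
m = 0 (m = -0*(-3 + 5/2) = -0*(-1)/2 = -⅓*0 = 0)
w(Y) = 0 (w(Y) = (2*(-4 + 4))/2 = (2*0)/2 = (½)*0 = 0)
(-42*((0 - 4) + m))*w(-3) = -42*((0 - 4) + 0)*0 = -42*(-4 + 0)*0 = -42*(-4)*0 = 168*0 = 0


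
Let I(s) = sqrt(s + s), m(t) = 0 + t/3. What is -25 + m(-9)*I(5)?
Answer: -25 - 3*sqrt(10) ≈ -34.487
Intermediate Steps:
m(t) = t/3 (m(t) = 0 + t/3 = t/3)
I(s) = sqrt(2)*sqrt(s) (I(s) = sqrt(2*s) = sqrt(2)*sqrt(s))
-25 + m(-9)*I(5) = -25 + ((1/3)*(-9))*(sqrt(2)*sqrt(5)) = -25 - 3*sqrt(10)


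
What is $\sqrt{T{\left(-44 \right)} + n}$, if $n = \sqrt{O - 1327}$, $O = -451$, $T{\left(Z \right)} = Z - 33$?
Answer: $\sqrt{-77 + i \sqrt{1778}} \approx 2.3227 + 9.0771 i$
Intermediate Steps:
$T{\left(Z \right)} = -33 + Z$
$n = i \sqrt{1778}$ ($n = \sqrt{-451 - 1327} = \sqrt{-1778} = i \sqrt{1778} \approx 42.166 i$)
$\sqrt{T{\left(-44 \right)} + n} = \sqrt{\left(-33 - 44\right) + i \sqrt{1778}} = \sqrt{-77 + i \sqrt{1778}}$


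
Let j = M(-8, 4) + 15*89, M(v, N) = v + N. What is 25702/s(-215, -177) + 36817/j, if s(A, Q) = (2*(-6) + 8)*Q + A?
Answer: 4760013/59653 ≈ 79.795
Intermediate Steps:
M(v, N) = N + v
j = 1331 (j = (4 - 8) + 15*89 = -4 + 1335 = 1331)
s(A, Q) = A - 4*Q (s(A, Q) = (-12 + 8)*Q + A = -4*Q + A = A - 4*Q)
25702/s(-215, -177) + 36817/j = 25702/(-215 - 4*(-177)) + 36817/1331 = 25702/(-215 + 708) + 36817*(1/1331) = 25702/493 + 3347/121 = 4760013/59653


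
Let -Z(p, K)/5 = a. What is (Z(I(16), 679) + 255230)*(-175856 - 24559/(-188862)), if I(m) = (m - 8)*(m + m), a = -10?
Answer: -4239242391191320/94431 ≈ -4.4892e+10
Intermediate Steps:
I(m) = 2*m*(-8 + m) (I(m) = (-8 + m)*(2*m) = 2*m*(-8 + m))
Z(p, K) = 50 (Z(p, K) = -5*(-10) = 50)
(Z(I(16), 679) + 255230)*(-175856 - 24559/(-188862)) = (50 + 255230)*(-175856 - 24559/(-188862)) = 255280*(-175856 - 24559*(-1/188862)) = 255280*(-175856 + 24559/188862) = 255280*(-33212491313/188862) = -4239242391191320/94431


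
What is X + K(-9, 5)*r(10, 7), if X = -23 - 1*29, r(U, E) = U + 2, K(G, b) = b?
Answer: 8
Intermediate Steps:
r(U, E) = 2 + U
X = -52 (X = -23 - 29 = -52)
X + K(-9, 5)*r(10, 7) = -52 + 5*(2 + 10) = -52 + 5*12 = -52 + 60 = 8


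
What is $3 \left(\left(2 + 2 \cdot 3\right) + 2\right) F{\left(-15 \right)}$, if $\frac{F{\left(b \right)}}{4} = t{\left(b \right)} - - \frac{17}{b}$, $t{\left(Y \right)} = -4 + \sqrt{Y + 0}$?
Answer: $-616 + 120 i \sqrt{15} \approx -616.0 + 464.76 i$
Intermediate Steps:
$t{\left(Y \right)} = -4 + \sqrt{Y}$
$F{\left(b \right)} = -16 + 4 \sqrt{b} + \frac{68}{b}$ ($F{\left(b \right)} = 4 \left(\left(-4 + \sqrt{b}\right) - - \frac{17}{b}\right) = 4 \left(\left(-4 + \sqrt{b}\right) + \frac{17}{b}\right) = 4 \left(-4 + \sqrt{b} + \frac{17}{b}\right) = -16 + 4 \sqrt{b} + \frac{68}{b}$)
$3 \left(\left(2 + 2 \cdot 3\right) + 2\right) F{\left(-15 \right)} = 3 \left(\left(2 + 2 \cdot 3\right) + 2\right) \left(-16 + 4 \sqrt{-15} + \frac{68}{-15}\right) = 3 \left(\left(2 + 6\right) + 2\right) \left(-16 + 4 i \sqrt{15} + 68 \left(- \frac{1}{15}\right)\right) = 3 \left(8 + 2\right) \left(-16 + 4 i \sqrt{15} - \frac{68}{15}\right) = 3 \cdot 10 \left(- \frac{308}{15} + 4 i \sqrt{15}\right) = 30 \left(- \frac{308}{15} + 4 i \sqrt{15}\right) = -616 + 120 i \sqrt{15}$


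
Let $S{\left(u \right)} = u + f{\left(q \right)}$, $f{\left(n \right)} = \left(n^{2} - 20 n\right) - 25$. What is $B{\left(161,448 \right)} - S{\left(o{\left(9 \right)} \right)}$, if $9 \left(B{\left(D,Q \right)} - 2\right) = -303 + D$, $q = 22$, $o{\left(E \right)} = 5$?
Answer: $- \frac{340}{9} \approx -37.778$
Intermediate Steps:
$f{\left(n \right)} = -25 + n^{2} - 20 n$
$B{\left(D,Q \right)} = - \frac{95}{3} + \frac{D}{9}$ ($B{\left(D,Q \right)} = 2 + \frac{-303 + D}{9} = 2 + \left(- \frac{101}{3} + \frac{D}{9}\right) = - \frac{95}{3} + \frac{D}{9}$)
$S{\left(u \right)} = 19 + u$ ($S{\left(u \right)} = u - \left(465 - 484\right) = u - -19 = u + 19 = 19 + u$)
$B{\left(161,448 \right)} - S{\left(o{\left(9 \right)} \right)} = \left(- \frac{95}{3} + \frac{1}{9} \cdot 161\right) - \left(19 + 5\right) = \left(- \frac{95}{3} + \frac{161}{9}\right) - 24 = - \frac{124}{9} - 24 = - \frac{340}{9}$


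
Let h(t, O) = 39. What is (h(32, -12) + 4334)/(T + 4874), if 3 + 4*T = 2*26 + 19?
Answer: 4373/4891 ≈ 0.89409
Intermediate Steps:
T = 17 (T = -¾ + (2*26 + 19)/4 = -¾ + (52 + 19)/4 = -¾ + (¼)*71 = -¾ + 71/4 = 17)
(h(32, -12) + 4334)/(T + 4874) = (39 + 4334)/(17 + 4874) = 4373/4891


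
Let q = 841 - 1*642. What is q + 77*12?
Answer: 1123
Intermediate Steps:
q = 199 (q = 841 - 642 = 199)
q + 77*12 = 199 + 77*12 = 199 + 924 = 1123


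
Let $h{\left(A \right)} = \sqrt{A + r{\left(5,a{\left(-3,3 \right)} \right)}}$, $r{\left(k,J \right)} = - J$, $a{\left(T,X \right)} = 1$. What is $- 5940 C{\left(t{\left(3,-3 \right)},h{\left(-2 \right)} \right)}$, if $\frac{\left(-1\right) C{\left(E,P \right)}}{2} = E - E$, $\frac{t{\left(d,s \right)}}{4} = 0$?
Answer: $0$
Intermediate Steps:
$t{\left(d,s \right)} = 0$ ($t{\left(d,s \right)} = 4 \cdot 0 = 0$)
$h{\left(A \right)} = \sqrt{-1 + A}$ ($h{\left(A \right)} = \sqrt{A - 1} = \sqrt{-1 + A}$)
$C{\left(E,P \right)} = 0$ ($C{\left(E,P \right)} = - 2 \left(E - E\right) = \left(-2\right) 0 = 0$)
$- 5940 C{\left(t{\left(3,-3 \right)},h{\left(-2 \right)} \right)} = \left(-5940\right) 0 = 0$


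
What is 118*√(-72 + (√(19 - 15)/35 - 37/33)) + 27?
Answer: 27 + 118*I*√97469295/1155 ≈ 27.0 + 1008.6*I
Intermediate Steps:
118*√(-72 + (√(19 - 15)/35 - 37/33)) + 27 = 118*√(-72 + (√4*(1/35) - 37*1/33)) + 27 = 118*√(-72 + (2*(1/35) - 37/33)) + 27 = 118*√(-72 + (2/35 - 37/33)) + 27 = 118*√(-72 - 1229/1155) + 27 = 118*√(-84389/1155) + 27 = 118*(I*√97469295/1155) + 27 = 118*I*√97469295/1155 + 27 = 27 + 118*I*√97469295/1155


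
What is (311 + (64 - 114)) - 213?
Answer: 48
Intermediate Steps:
(311 + (64 - 114)) - 213 = (311 - 50) - 213 = 261 - 213 = 48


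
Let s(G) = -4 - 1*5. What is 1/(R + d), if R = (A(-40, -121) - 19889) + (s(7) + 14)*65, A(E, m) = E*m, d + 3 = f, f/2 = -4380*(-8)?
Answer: 1/55353 ≈ 1.8066e-5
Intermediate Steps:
s(G) = -9 (s(G) = -4 - 5 = -9)
f = 70080 (f = 2*(-4380*(-8)) = 2*35040 = 70080)
d = 70077 (d = -3 + 70080 = 70077)
R = -14724 (R = (-40*(-121) - 19889) + (-9 + 14)*65 = (4840 - 19889) + 5*65 = -15049 + 325 = -14724)
1/(R + d) = 1/(-14724 + 70077) = 1/55353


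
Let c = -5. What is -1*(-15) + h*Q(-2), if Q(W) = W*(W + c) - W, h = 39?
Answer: 639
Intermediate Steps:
Q(W) = -W + W*(-5 + W) (Q(W) = W*(W - 5) - W = W*(-5 + W) - W = -W + W*(-5 + W))
-1*(-15) + h*Q(-2) = -1*(-15) + 39*(-2*(-6 - 2)) = 15 + 39*(-2*(-8)) = 15 + 39*16 = 15 + 624 = 639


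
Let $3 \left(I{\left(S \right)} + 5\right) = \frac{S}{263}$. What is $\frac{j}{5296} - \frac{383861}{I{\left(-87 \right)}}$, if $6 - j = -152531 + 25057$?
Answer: $\frac{33426959953}{444864} \approx 75140.0$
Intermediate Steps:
$I{\left(S \right)} = -5 + \frac{S}{789}$ ($I{\left(S \right)} = -5 + \frac{S \frac{1}{263}}{3} = -5 + \frac{\frac{1}{263} S}{3} = -5 + \frac{S}{789}$)
$j = 127480$ ($j = 6 - \left(-152531 + 25057\right) = 6 - -127474 = 6 + 127474 = 127480$)
$\frac{j}{5296} - \frac{383861}{I{\left(-87 \right)}} = \frac{127480}{5296} - \frac{383861}{-5 + \frac{1}{789} \left(-87\right)} = 127480 \cdot \frac{1}{5296} - \frac{383861}{-5 - \frac{29}{263}} = \frac{15935}{662} - \frac{383861}{- \frac{1344}{263}} = \frac{15935}{662} - - \frac{100955443}{1344} = \frac{15935}{662} + \frac{100955443}{1344} = \frac{33426959953}{444864}$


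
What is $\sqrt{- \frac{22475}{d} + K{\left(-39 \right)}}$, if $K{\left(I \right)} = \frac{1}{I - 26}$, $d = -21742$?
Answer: $\frac{\sqrt{2033825929590}}{1413230} \approx 1.0091$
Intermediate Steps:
$K{\left(I \right)} = \frac{1}{-26 + I}$
$\sqrt{- \frac{22475}{d} + K{\left(-39 \right)}} = \sqrt{- \frac{22475}{-21742} + \frac{1}{-26 - 39}} = \sqrt{\left(-22475\right) \left(- \frac{1}{21742}\right) + \frac{1}{-65}} = \sqrt{\frac{22475}{21742} - \frac{1}{65}} = \sqrt{\frac{1439133}{1413230}} = \frac{\sqrt{2033825929590}}{1413230}$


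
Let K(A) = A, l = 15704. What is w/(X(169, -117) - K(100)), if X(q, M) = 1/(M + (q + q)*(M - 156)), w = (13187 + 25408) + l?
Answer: -5016738909/9239101 ≈ -542.99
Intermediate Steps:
w = 54299 (w = (13187 + 25408) + 15704 = 38595 + 15704 = 54299)
X(q, M) = 1/(M + 2*q*(-156 + M)) (X(q, M) = 1/(M + (2*q)*(-156 + M)) = 1/(M + 2*q*(-156 + M)))
w/(X(169, -117) - K(100)) = 54299/(1/(-117 - 312*169 + 2*(-117)*169) - 1*100) = 54299/(1/(-117 - 52728 - 39546) - 100) = 54299/(1/(-92391) - 100) = 54299/(-1/92391 - 100) = 54299/(-9239101/92391) = 54299*(-92391/9239101) = -5016738909/9239101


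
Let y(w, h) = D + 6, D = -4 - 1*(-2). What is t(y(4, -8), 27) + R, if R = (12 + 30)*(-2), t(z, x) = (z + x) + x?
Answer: -26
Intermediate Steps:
D = -2 (D = -4 + 2 = -2)
y(w, h) = 4 (y(w, h) = -2 + 6 = 4)
t(z, x) = z + 2*x (t(z, x) = (x + z) + x = z + 2*x)
R = -84 (R = 42*(-2) = -84)
t(y(4, -8), 27) + R = (4 + 2*27) - 84 = (4 + 54) - 84 = 58 - 84 = -26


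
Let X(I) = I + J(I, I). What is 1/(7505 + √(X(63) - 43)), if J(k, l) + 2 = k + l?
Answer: 1/7517 ≈ 0.00013303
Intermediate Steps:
J(k, l) = -2 + k + l (J(k, l) = -2 + (k + l) = -2 + k + l)
X(I) = -2 + 3*I (X(I) = I + (-2 + I + I) = I + (-2 + 2*I) = -2 + 3*I)
1/(7505 + √(X(63) - 43)) = 1/(7505 + √((-2 + 3*63) - 43)) = 1/(7505 + √((-2 + 189) - 43)) = 1/(7505 + √(187 - 43)) = 1/(7505 + √144) = 1/(7505 + 12) = 1/7517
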